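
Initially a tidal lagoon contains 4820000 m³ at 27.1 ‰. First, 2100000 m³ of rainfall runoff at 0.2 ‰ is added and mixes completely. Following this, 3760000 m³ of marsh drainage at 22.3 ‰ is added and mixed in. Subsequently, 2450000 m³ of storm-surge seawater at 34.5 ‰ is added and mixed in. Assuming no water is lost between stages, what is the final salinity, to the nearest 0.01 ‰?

Total salt / total volume:
Initial salt = 4,820,000×27.1 = 130,622,000
After stage 1: salt = 130,622,000 + 2,100,000×0.2 = 131,042,000; volume = 6,920,000 m³; S = 18.937 ‰
After stage 2: salt = 131,042,000 + 3,760,000×22.3 = 214,890,000; volume = 10,680,000 m³; S = 20.121 ‰
After stage 3: salt = 214,890,000 + 2,450,000×34.5 = 299,415,000; volume = 13,130,000 m³
S = 299,415,000 / 13,130,000 = 22.8039 ‰

22.80 ‰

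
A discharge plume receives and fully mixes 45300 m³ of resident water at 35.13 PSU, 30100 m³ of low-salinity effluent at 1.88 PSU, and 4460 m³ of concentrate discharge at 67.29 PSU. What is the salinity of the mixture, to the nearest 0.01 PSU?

24.39 PSU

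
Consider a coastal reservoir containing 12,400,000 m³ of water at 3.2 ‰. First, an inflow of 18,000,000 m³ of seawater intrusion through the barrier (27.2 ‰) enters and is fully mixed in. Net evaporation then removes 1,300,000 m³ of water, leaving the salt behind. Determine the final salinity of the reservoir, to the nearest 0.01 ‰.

18.19 ‰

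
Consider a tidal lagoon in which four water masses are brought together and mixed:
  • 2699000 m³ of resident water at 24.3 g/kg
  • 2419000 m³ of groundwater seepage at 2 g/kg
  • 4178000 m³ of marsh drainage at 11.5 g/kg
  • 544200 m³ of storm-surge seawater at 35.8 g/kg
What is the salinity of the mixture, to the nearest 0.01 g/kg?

14.02 g/kg

Weighted by volume,
salt = 2,699,000×24.3 + 2,419,000×2 + 4,178,000×11.5 + 544,200×35.8 = 65,585,700 + 4,838,000 + 48,047,000 + 19,482,360 = 137,953,060
volume = 2,699,000 + 2,419,000 + 4,178,000 + 544,200 = 9,840,200 m³
S = 137,953,060 / 9,840,200 = 14.0193 g/kg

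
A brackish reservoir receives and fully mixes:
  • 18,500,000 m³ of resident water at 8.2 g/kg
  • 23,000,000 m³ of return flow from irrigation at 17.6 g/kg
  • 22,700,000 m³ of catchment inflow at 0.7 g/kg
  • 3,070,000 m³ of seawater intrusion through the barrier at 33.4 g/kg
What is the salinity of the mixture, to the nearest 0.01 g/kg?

10.03 g/kg

Mass of salt is conserved:
salt = 18,500,000×8.2 + 23,000,000×17.6 + 22,700,000×0.7 + 3,070,000×33.4 = 151,700,000 + 404,800,000 + 15,890,000 + 102,538,000 = 674,928,000
volume = 18,500,000 + 23,000,000 + 22,700,000 + 3,070,000 = 67,270,000 m³
S = 674,928,000 / 67,270,000 = 10.0331 g/kg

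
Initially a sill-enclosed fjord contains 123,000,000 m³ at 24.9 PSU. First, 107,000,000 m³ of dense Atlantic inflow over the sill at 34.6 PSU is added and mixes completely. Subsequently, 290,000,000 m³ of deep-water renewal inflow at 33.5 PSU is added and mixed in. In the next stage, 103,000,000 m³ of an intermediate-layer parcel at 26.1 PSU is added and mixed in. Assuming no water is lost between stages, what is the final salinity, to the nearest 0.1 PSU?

Conserving salt mass:
Initial salt = 123,000,000×24.9 = 3,062,700,000
After stage 1: salt = 3,062,700,000 + 107,000,000×34.6 = 6,764,900,000; volume = 230,000,000 m³; S = 29.413 PSU
After stage 2: salt = 6,764,900,000 + 290,000,000×33.5 = 16,479,900,000; volume = 520,000,000 m³; S = 31.692 PSU
After stage 3: salt = 16,479,900,000 + 103,000,000×26.1 = 19,168,200,000; volume = 623,000,000 m³
S = 19,168,200,000 / 623,000,000 = 30.7676 PSU

30.8 PSU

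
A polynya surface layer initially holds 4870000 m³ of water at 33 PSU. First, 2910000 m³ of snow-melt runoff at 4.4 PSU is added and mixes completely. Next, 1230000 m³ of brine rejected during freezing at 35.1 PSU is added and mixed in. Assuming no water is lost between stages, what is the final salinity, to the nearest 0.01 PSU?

Weighted by volume,
Initial salt = 4,870,000×33 = 160,710,000
After stage 1: salt = 160,710,000 + 2,910,000×4.4 = 173,514,000; volume = 7,780,000 m³; S = 22.303 PSU
After stage 2: salt = 173,514,000 + 1,230,000×35.1 = 216,687,000; volume = 9,010,000 m³
S = 216,687,000 / 9,010,000 = 24.0496 PSU

24.05 PSU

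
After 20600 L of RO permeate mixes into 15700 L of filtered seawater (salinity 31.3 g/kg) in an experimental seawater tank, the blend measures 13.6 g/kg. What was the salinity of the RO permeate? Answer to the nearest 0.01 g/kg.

Salt balance: 15,700×31.3 + 20,600×S = 36,300×13.6
491,410 + 20,600·S = 493,680
S = (493,680 − 491,410) / 20,600 = 0.1102 g/kg

0.11 g/kg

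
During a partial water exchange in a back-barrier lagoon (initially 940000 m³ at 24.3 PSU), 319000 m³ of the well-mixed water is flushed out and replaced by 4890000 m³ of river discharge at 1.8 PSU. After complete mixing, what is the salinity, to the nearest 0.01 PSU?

Remaining after removal: 621,000 m³ at 24.3 PSU (salt = 15,090,300)
After addition: salt = 15,090,300 + 4,890,000×1.8 = 23,892,300; volume = 5,511,000 m³
S = 23,892,300 / 5,511,000 = 4.3354 PSU

4.34 PSU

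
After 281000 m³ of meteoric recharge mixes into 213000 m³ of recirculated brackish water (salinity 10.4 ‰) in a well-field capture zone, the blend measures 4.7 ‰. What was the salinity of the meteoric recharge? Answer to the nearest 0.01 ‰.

0.38 ‰

Salt balance: 213,000×10.4 + 281,000×S = 494,000×4.7
2,215,200 + 281,000·S = 2,321,800
S = (2,321,800 − 2,215,200) / 281,000 = 0.3794 ‰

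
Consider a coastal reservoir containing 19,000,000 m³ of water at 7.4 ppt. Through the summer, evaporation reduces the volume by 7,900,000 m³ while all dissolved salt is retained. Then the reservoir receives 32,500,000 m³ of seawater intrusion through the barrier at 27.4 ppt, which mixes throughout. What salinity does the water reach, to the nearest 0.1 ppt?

After evaporation: salt = 19,000,000×7.4 = 140,600,000; volume = 19,000,000 − 7,900,000 = 11,100,000 m³
After mixing: salt = 140,600,000 + 32,500,000×27.4 = 1,031,100,000; volume = 11,100,000 + 32,500,000 = 43,600,000 m³
S = 1,031,100,000 / 43,600,000 = 23.6491 ppt

23.6 ppt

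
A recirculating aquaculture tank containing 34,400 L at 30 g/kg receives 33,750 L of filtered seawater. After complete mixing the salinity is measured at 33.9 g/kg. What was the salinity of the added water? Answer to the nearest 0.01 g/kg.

Salt balance: 34,400×30 + 33,750×S = 68,150×33.9
1,032,000 + 33,750·S = 2,310,285
S = (2,310,285 − 1,032,000) / 33,750 = 37.8751 g/kg

37.88 g/kg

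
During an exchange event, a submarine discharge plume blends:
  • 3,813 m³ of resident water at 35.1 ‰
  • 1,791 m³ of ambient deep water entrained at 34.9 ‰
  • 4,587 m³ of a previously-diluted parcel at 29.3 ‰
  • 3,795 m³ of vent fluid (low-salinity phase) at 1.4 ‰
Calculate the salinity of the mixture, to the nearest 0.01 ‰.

24.03 ‰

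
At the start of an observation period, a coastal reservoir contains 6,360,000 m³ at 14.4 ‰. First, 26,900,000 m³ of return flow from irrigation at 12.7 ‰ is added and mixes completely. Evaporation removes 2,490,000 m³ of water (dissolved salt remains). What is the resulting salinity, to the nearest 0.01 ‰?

After mixing: salt = 6,360,000×14.4 + 26,900,000×12.7 = 433,214,000; volume = 33,260,000 m³
After evaporation: salt unchanged = 433,214,000; volume = 33,260,000 − 2,490,000 = 30,770,000 m³
S = 433,214,000 / 30,770,000 = 14.0791 ‰

14.08 ‰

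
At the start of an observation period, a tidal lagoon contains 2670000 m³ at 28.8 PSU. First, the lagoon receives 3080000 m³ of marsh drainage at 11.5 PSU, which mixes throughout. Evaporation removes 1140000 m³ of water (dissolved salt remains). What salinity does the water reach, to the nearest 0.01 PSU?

24.36 PSU

After mixing: salt = 2,670,000×28.8 + 3,080,000×11.5 = 112,316,000; volume = 5,750,000 m³
After evaporation: salt unchanged = 112,316,000; volume = 5,750,000 − 1,140,000 = 4,610,000 m³
S = 112,316,000 / 4,610,000 = 24.3636 PSU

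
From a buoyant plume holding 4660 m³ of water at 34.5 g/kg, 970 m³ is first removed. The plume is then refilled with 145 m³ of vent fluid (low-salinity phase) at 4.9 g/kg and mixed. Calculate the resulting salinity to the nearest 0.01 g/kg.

Remaining after removal: 3,690 m³ at 34.5 g/kg (salt = 127,305)
After addition: salt = 127,305 + 145×4.9 = 128,015.5; volume = 3,835 m³
S = 128,015.5 / 3,835 = 33.3808 g/kg

33.38 g/kg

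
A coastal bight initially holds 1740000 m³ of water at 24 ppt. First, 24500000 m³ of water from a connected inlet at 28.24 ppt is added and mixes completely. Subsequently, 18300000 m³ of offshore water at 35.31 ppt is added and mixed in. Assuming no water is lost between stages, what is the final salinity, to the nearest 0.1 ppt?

31.0 ppt

Weighted by volume,
Initial salt = 1,740,000×24 = 41,760,000
After stage 1: salt = 41,760,000 + 24,500,000×28.24 = 733,640,000; volume = 26,240,000 m³; S = 27.959 ppt
After stage 2: salt = 733,640,000 + 18,300,000×35.31 = 1,379,813,000; volume = 44,540,000 m³
S = 1,379,813,000 / 44,540,000 = 30.9792 ppt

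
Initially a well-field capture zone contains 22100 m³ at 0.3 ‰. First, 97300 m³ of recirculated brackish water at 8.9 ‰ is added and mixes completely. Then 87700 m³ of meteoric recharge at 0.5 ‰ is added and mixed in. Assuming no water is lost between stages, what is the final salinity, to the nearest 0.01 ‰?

4.43 ‰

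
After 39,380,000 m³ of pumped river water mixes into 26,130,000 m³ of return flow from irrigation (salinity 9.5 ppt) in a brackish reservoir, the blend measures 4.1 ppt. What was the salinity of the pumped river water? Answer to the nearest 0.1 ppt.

Salt balance: 26,130,000×9.5 + 39,380,000×S = 65,510,000×4.1
248,235,000 + 39,380,000·S = 268,591,000
S = (268,591,000 − 248,235,000) / 39,380,000 = 0.5169 ppt

0.5 ppt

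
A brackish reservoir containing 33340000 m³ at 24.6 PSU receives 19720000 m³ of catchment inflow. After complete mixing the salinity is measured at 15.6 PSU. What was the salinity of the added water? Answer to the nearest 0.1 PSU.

0.4 PSU

Salt balance: 33,340,000×24.6 + 19,720,000×S = 53,060,000×15.6
820,164,000 + 19,720,000·S = 827,736,000
S = (827,736,000 − 820,164,000) / 19,720,000 = 0.384 PSU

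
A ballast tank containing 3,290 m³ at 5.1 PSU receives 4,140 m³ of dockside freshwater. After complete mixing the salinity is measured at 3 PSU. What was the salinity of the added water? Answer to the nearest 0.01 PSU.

Salt balance: 3,290×5.1 + 4,140×S = 7,430×3
16,779 + 4,140·S = 22,290
S = (22,290 − 16,779) / 4,140 = 1.3312 PSU

1.33 PSU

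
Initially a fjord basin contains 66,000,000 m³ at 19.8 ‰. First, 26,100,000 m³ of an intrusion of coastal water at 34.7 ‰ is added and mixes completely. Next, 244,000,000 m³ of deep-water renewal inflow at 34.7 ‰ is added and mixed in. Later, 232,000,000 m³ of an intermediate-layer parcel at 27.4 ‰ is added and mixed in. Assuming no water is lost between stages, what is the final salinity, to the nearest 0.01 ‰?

29.99 ‰

Mass of salt is conserved:
Initial salt = 66,000,000×19.8 = 1,306,800,000
After stage 1: salt = 1,306,800,000 + 26,100,000×34.7 = 2,212,470,000; volume = 92,100,000 m³; S = 24.022 ‰
After stage 2: salt = 2,212,470,000 + 244,000,000×34.7 = 10,679,270,000; volume = 336,100,000 m³; S = 31.774 ‰
After stage 3: salt = 10,679,270,000 + 232,000,000×27.4 = 17,036,070,000; volume = 568,100,000 m³
S = 17,036,070,000 / 568,100,000 = 29.9878 ‰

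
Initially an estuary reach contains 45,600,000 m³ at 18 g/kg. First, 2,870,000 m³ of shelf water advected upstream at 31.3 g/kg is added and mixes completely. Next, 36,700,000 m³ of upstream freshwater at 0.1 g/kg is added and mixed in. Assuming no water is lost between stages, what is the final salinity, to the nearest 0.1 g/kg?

Mass of salt is conserved:
Initial salt = 45,600,000×18 = 820,800,000
After stage 1: salt = 820,800,000 + 2,870,000×31.3 = 910,631,000; volume = 48,470,000 m³; S = 18.788 g/kg
After stage 2: salt = 910,631,000 + 36,700,000×0.1 = 914,301,000; volume = 85,170,000 m³
S = 914,301,000 / 85,170,000 = 10.735 g/kg

10.7 g/kg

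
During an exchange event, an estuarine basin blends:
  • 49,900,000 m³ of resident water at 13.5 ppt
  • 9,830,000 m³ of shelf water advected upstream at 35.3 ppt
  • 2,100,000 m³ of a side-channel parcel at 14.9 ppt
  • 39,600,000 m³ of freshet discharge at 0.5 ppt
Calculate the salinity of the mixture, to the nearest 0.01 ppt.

10.57 ppt

Salt balance:
salt = 49,900,000×13.5 + 9,830,000×35.3 + 2,100,000×14.9 + 39,600,000×0.5 = 673,650,000 + 346,999,000 + 31,290,000 + 19,800,000 = 1,071,739,000
volume = 49,900,000 + 9,830,000 + 2,100,000 + 39,600,000 = 101,430,000 m³
S = 1,071,739,000 / 101,430,000 = 10.5663 ppt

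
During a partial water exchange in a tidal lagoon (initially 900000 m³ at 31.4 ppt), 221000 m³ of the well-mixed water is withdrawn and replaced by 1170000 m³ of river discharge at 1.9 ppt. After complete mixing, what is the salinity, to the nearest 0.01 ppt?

12.73 ppt

Remaining after removal: 679,000 m³ at 31.4 ppt (salt = 21,320,600)
After addition: salt = 21,320,600 + 1,170,000×1.9 = 23,543,600; volume = 1,849,000 m³
S = 23,543,600 / 1,849,000 = 12.7332 ppt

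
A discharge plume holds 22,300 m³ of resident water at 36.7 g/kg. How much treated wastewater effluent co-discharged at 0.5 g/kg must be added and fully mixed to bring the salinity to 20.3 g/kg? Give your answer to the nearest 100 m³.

18500 m³

Salt balance: 22,300×36.7 + V×0.5 = (22,300+V)×20.3
818,410 + 0.5V = 452,690 + 20.3V
365,720 = 19.8V
V = 18,470.71 m³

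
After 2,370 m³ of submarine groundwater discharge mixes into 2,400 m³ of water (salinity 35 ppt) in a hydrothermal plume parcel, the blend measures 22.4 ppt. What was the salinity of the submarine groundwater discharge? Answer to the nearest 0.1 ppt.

9.6 ppt

Salt balance: 2,400×35 + 2,370×S = 4,770×22.4
84,000 + 2,370·S = 106,848
S = (106,848 − 84,000) / 2,370 = 9.6405 ppt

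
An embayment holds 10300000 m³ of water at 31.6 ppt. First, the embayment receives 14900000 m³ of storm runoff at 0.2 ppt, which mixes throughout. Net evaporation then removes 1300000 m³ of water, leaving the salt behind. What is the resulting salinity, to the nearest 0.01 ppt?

After mixing: salt = 10,300,000×31.6 + 14,900,000×0.2 = 328,460,000; volume = 25,200,000 m³
After evaporation: salt unchanged = 328,460,000; volume = 25,200,000 − 1,300,000 = 23,900,000 m³
S = 328,460,000 / 23,900,000 = 13.7431 ppt

13.74 ppt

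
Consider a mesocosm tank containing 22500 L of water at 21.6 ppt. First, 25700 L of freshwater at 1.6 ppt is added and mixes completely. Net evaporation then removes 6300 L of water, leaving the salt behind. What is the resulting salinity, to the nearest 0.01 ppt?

12.58 ppt

After mixing: salt = 22,500×21.6 + 25,700×1.6 = 527,120; volume = 48,200 L
After evaporation: salt unchanged = 527,120; volume = 48,200 − 6,300 = 41,900 L
S = 527,120 / 41,900 = 12.5804 ppt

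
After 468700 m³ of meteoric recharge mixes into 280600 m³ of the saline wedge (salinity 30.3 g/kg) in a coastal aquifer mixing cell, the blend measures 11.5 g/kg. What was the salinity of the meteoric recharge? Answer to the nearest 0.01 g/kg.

0.24 g/kg

Salt balance: 280,600×30.3 + 468,700×S = 749,300×11.5
8,502,180 + 468,700·S = 8,616,950
S = (8,616,950 − 8,502,180) / 468,700 = 0.2449 g/kg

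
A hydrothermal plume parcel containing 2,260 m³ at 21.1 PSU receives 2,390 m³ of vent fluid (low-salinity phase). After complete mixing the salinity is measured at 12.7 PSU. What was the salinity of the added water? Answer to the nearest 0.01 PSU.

Salt balance: 2,260×21.1 + 2,390×S = 4,650×12.7
47,686 + 2,390·S = 59,055
S = (59,055 − 47,686) / 2,390 = 4.7569 PSU

4.76 PSU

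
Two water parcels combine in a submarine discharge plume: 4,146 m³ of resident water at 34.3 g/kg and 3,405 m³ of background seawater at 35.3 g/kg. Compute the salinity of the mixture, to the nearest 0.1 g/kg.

34.8 g/kg

Conserving salt mass:
salt = 4,146×34.3 + 3,405×35.3 = 142,207.8 + 120,196.5 = 262,404.3
volume = 4,146 + 3,405 = 7,551 m³
S = 262,404.3 / 7,551 = 34.751 g/kg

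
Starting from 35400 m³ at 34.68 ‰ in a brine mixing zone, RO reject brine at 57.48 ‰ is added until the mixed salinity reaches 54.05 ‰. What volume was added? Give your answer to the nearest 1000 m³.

Salt balance: 35,400×34.68 + V×57.48 = (35,400+V)×54.05
1,227,672 + 57.48V = 1,913,370 + 54.05V
685,698 = 3.43V
V = 199,911.95 m³

200000 m³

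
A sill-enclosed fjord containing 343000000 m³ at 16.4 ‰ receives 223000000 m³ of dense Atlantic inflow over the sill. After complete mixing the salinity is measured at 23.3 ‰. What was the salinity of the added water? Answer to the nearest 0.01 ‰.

Salt balance: 343,000,000×16.4 + 223,000,000×S = 566,000,000×23.3
5,625,200,000 + 223,000,000·S = 13,187,800,000
S = (13,187,800,000 − 5,625,200,000) / 223,000,000 = 33.913 ‰

33.91 ‰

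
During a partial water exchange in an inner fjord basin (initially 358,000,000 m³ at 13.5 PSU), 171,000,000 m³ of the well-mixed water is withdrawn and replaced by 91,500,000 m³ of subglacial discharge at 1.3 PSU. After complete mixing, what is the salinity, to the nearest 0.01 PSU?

Remaining after removal: 187,000,000 m³ at 13.5 PSU (salt = 2,524,500,000)
After addition: salt = 2,524,500,000 + 91,500,000×1.3 = 2,643,450,000; volume = 278,500,000 m³
S = 2,643,450,000 / 278,500,000 = 9.4917 PSU

9.49 PSU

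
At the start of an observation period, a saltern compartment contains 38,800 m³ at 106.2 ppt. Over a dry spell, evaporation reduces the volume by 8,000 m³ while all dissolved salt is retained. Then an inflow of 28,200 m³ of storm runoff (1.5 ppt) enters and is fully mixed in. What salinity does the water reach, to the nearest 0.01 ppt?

70.56 ppt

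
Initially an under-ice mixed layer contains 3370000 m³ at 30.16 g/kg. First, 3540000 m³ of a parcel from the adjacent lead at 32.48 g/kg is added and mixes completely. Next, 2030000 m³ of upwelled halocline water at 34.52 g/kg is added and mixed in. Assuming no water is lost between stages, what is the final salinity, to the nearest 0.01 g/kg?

Mass of salt is conserved:
Initial salt = 3,370,000×30.16 = 101,639,200
After stage 1: salt = 101,639,200 + 3,540,000×32.48 = 216,618,400; volume = 6,910,000 m³; S = 31.349 g/kg
After stage 2: salt = 216,618,400 + 2,030,000×34.52 = 286,694,000; volume = 8,940,000 m³
S = 286,694,000 / 8,940,000 = 32.0687 g/kg

32.07 g/kg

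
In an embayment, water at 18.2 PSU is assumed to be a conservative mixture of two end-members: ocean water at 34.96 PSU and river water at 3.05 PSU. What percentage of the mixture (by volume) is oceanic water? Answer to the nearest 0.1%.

47.5%

Let g be the oceanic fraction. Salt balance per unit volume:
g×34.96 + (1−g)×3.05 = 18.2
g = (18.2 − 3.05) / (34.96 − 3.05) = 15.15/31.91 = 0.4748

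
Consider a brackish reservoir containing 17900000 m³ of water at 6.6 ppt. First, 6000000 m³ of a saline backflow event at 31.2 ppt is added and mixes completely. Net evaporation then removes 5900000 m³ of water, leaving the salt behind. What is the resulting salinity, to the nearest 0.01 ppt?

After mixing: salt = 17,900,000×6.6 + 6,000,000×31.2 = 305,340,000; volume = 23,900,000 m³
After evaporation: salt unchanged = 305,340,000; volume = 23,900,000 − 5,900,000 = 18,000,000 m³
S = 305,340,000 / 18,000,000 = 16.9633 ppt

16.96 ppt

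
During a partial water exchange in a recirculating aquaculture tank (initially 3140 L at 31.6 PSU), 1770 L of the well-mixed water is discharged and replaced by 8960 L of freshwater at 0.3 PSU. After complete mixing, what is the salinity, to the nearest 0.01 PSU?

4.45 PSU

Remaining after removal: 1,370 L at 31.6 PSU (salt = 43,292)
After addition: salt = 43,292 + 8,960×0.3 = 45,980; volume = 10,330 L
S = 45,980 / 10,330 = 4.4511 PSU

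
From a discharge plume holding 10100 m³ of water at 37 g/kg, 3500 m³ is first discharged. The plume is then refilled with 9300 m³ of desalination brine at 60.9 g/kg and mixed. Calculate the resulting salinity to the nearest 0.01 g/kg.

50.98 g/kg

Remaining after removal: 6,600 m³ at 37 g/kg (salt = 244,200)
After addition: salt = 244,200 + 9,300×60.9 = 810,570; volume = 15,900 m³
S = 810,570 / 15,900 = 50.9792 g/kg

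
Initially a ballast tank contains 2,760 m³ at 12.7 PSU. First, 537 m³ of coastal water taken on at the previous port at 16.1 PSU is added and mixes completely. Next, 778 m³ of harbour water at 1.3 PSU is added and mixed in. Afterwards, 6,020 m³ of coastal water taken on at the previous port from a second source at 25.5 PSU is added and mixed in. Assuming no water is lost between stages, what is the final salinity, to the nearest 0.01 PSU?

Conserving salt mass:
Initial salt = 2,760×12.7 = 35,052
After stage 1: salt = 35,052 + 537×16.1 = 43,697.7; volume = 3,297 m³; S = 13.254 PSU
After stage 2: salt = 43,697.7 + 778×1.3 = 44,709.1; volume = 4,075 m³; S = 10.972 PSU
After stage 3: salt = 44,709.1 + 6,020×25.5 = 198,219.1; volume = 10,095 m³
S = 198,219.1 / 10,095 = 19.6354 PSU

19.64 PSU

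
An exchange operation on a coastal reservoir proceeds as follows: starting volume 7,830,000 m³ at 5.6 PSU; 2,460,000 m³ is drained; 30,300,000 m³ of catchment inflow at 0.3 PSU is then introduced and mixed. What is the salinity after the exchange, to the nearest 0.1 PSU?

Remaining after removal: 5,370,000 m³ at 5.6 PSU (salt = 30,072,000)
After addition: salt = 30,072,000 + 30,300,000×0.3 = 39,162,000; volume = 35,670,000 m³
S = 39,162,000 / 35,670,000 = 1.0979 PSU

1.1 PSU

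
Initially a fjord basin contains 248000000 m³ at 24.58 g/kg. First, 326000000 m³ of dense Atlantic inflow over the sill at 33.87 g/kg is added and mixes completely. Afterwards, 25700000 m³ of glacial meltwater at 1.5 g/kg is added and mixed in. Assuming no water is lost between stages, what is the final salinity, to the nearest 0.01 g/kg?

28.64 g/kg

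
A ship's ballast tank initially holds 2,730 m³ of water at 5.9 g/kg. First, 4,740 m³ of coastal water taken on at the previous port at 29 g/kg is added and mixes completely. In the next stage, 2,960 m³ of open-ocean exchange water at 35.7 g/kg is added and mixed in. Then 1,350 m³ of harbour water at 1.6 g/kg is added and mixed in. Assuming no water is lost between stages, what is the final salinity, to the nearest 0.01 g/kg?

22.19 g/kg

Weighted by volume,
Initial salt = 2,730×5.9 = 16,107
After stage 1: salt = 16,107 + 4,740×29 = 153,567; volume = 7,470 m³; S = 20.558 g/kg
After stage 2: salt = 153,567 + 2,960×35.7 = 259,239; volume = 10,430 m³; S = 24.855 g/kg
After stage 3: salt = 259,239 + 1,350×1.6 = 261,399; volume = 11,780 m³
S = 261,399 / 11,780 = 22.1901 g/kg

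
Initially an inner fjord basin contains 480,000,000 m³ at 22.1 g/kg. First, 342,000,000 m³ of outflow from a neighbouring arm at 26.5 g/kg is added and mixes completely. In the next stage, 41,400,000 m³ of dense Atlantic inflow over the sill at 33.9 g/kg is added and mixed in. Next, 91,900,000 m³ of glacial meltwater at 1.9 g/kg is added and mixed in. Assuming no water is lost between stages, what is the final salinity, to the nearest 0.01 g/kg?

22.24 g/kg

Weighted by volume,
Initial salt = 480,000,000×22.1 = 10,608,000,000
After stage 1: salt = 10,608,000,000 + 342,000,000×26.5 = 19,671,000,000; volume = 822,000,000 m³; S = 23.931 g/kg
After stage 2: salt = 19,671,000,000 + 41,400,000×33.9 = 21,074,460,000; volume = 863,400,000 m³; S = 24.409 g/kg
After stage 3: salt = 21,074,460,000 + 91,900,000×1.9 = 21,249,070,000; volume = 955,300,000 m³
S = 21,249,070,000 / 955,300,000 = 22.2433 g/kg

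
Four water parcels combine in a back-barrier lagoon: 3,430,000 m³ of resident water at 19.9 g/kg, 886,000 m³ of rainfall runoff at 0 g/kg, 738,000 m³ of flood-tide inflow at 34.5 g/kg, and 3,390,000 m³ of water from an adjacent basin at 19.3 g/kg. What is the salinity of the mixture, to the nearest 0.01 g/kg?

18.85 g/kg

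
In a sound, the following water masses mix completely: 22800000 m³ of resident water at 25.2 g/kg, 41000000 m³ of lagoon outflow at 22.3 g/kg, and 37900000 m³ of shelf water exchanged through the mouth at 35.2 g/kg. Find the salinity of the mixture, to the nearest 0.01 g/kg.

27.76 g/kg

Total salt / total volume:
salt = 22,800,000×25.2 + 41,000,000×22.3 + 37,900,000×35.2 = 574,560,000 + 914,300,000 + 1,334,080,000 = 2,822,940,000
volume = 22,800,000 + 41,000,000 + 37,900,000 = 101,700,000 m³
S = 2,822,940,000 / 101,700,000 = 27.7575 g/kg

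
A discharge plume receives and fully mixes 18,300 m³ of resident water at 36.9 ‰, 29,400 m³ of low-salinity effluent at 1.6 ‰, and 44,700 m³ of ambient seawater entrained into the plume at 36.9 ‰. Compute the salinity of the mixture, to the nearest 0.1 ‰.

Mass of salt is conserved:
salt = 18,300×36.9 + 29,400×1.6 + 44,700×36.9 = 675,270 + 47,040 + 1,649,430 = 2,371,740
volume = 18,300 + 29,400 + 44,700 = 92,400 m³
S = 2,371,740 / 92,400 = 25.668 ‰

25.7 ‰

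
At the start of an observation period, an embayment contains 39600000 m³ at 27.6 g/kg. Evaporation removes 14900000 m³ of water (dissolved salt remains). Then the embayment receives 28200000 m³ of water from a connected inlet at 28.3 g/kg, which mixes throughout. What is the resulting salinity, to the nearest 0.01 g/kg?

After evaporation: salt = 39,600,000×27.6 = 1,092,960,000; volume = 39,600,000 − 14,900,000 = 24,700,000 m³
After mixing: salt = 1,092,960,000 + 28,200,000×28.3 = 1,891,020,000; volume = 24,700,000 + 28,200,000 = 52,900,000 m³
S = 1,891,020,000 / 52,900,000 = 35.7471 g/kg

35.75 g/kg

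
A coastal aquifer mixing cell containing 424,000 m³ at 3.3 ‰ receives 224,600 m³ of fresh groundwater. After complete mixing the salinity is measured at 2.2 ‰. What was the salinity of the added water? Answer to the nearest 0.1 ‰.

0.1 ‰

Salt balance: 424,000×3.3 + 224,600×S = 648,600×2.2
1,399,200 + 224,600·S = 1,426,920
S = (1,426,920 − 1,399,200) / 224,600 = 0.1234 ‰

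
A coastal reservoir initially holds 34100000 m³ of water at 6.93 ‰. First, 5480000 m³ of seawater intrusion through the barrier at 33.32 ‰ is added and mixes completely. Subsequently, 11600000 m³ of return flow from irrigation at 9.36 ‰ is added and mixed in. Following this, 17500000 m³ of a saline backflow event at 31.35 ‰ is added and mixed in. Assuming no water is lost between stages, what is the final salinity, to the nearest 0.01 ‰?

By conservation of dissolved salt,
Initial salt = 34,100,000×6.93 = 236,313,000
After stage 1: salt = 236,313,000 + 5,480,000×33.32 = 418,906,600; volume = 39,580,000 m³; S = 10.584 ‰
After stage 2: salt = 418,906,600 + 11,600,000×9.36 = 527,482,600; volume = 51,180,000 m³; S = 10.306 ‰
After stage 3: salt = 527,482,600 + 17,500,000×31.35 = 1,076,107,600; volume = 68,680,000 m³
S = 1,076,107,600 / 68,680,000 = 15.6684 ‰

15.67 ‰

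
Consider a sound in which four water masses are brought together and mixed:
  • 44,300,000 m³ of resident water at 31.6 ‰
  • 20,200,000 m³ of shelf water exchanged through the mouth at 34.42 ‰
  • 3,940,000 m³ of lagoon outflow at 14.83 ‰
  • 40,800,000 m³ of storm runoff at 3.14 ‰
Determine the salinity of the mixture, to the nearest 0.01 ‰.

20.89 ‰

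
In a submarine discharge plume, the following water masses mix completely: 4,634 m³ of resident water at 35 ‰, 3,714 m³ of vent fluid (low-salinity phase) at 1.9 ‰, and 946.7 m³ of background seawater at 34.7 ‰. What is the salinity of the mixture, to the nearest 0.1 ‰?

21.7 ‰

Conserving salt mass:
salt = 4,634×35 + 3,714×1.9 + 946.7×34.7 = 162,190 + 7,056.6 + 32,850.49 = 202,097.09
volume = 4,634 + 3,714 + 946.7 = 9,294.7 m³
S = 202,097.09 / 9,294.7 = 21.743 ‰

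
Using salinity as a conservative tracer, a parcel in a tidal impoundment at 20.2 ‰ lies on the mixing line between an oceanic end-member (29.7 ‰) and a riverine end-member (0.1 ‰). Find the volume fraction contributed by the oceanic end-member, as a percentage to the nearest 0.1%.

Let g be the oceanic fraction. Salt balance per unit volume:
g×29.7 + (1−g)×0.1 = 20.2
g = (20.2 − 0.1) / (29.7 − 0.1) = 20.1/29.6 = 0.6791

67.9%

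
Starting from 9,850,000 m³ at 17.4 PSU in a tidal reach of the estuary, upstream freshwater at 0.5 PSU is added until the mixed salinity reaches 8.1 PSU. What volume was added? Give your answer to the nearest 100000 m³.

Salt balance: 9,850,000×17.4 + V×0.5 = (9,850,000+V)×8.1
171,390,000 + 0.5V = 79,785,000 + 8.1V
91,605,000 = 7.6V
V = 12,053,289.47 m³

12100000 m³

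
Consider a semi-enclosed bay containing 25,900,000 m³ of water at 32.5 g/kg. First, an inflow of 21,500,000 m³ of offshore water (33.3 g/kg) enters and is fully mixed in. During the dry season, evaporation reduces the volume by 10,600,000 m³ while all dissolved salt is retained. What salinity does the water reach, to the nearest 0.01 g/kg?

After mixing: salt = 25,900,000×32.5 + 21,500,000×33.3 = 1,557,700,000; volume = 47,400,000 m³
After evaporation: salt unchanged = 1,557,700,000; volume = 47,400,000 − 10,600,000 = 36,800,000 m³
S = 1,557,700,000 / 36,800,000 = 42.3288 g/kg

42.33 g/kg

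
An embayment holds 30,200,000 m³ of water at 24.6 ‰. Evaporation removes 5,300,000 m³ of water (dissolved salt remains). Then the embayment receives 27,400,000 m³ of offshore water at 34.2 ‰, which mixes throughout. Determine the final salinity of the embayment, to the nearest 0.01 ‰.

After evaporation: salt = 30,200,000×24.6 = 742,920,000; volume = 30,200,000 − 5,300,000 = 24,900,000 m³
After mixing: salt = 742,920,000 + 27,400,000×34.2 = 1,680,000,000; volume = 24,900,000 + 27,400,000 = 52,300,000 m³
S = 1,680,000,000 / 52,300,000 = 32.1224 ‰

32.12 ‰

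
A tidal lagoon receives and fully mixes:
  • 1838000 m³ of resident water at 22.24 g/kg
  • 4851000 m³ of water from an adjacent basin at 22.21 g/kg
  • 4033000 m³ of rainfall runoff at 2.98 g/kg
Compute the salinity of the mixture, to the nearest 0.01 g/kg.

14.98 g/kg

Total salt / total volume:
salt = 1,838,000×22.24 + 4,851,000×22.21 + 4,033,000×2.98 = 40,877,120 + 107,740,710 + 12,018,340 = 160,636,170
volume = 1,838,000 + 4,851,000 + 4,033,000 = 10,722,000 m³
S = 160,636,170 / 10,722,000 = 14.9819 g/kg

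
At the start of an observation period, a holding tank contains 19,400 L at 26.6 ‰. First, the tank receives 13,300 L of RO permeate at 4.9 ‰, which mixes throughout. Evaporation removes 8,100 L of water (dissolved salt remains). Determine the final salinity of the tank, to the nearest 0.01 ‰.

23.63 ‰

After mixing: salt = 19,400×26.6 + 13,300×4.9 = 581,210; volume = 32,700 L
After evaporation: salt unchanged = 581,210; volume = 32,700 − 8,100 = 24,600 L
S = 581,210 / 24,600 = 23.6264 ‰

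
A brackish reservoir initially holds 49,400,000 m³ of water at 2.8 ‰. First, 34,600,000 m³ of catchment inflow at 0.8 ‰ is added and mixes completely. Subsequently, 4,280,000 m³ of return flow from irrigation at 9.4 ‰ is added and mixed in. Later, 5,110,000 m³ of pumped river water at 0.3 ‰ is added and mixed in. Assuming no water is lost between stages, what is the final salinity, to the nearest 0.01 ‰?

2.22 ‰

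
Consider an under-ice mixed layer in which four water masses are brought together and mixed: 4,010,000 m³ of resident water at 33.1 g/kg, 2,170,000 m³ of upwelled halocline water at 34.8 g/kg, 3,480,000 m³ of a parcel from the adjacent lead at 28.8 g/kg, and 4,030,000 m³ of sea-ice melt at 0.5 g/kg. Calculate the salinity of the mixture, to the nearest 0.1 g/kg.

22.7 g/kg

Conserving salt mass:
salt = 4,010,000×33.1 + 2,170,000×34.8 + 3,480,000×28.8 + 4,030,000×0.5 = 132,731,000 + 75,516,000 + 100,224,000 + 2,015,000 = 310,486,000
volume = 4,010,000 + 2,170,000 + 3,480,000 + 4,030,000 = 13,690,000 m³
S = 310,486,000 / 13,690,000 = 22.68 g/kg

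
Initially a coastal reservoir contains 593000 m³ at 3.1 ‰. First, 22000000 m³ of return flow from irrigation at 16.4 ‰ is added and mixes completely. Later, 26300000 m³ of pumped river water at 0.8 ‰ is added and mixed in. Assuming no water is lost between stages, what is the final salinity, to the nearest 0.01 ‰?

Weighted by volume,
Initial salt = 593,000×3.1 = 1,838,300
After stage 1: salt = 1,838,300 + 22,000,000×16.4 = 362,638,300; volume = 22,593,000 m³; S = 16.051 ‰
After stage 2: salt = 362,638,300 + 26,300,000×0.8 = 383,678,300; volume = 48,893,000 m³
S = 383,678,300 / 48,893,000 = 7.8473 ‰

7.85 ‰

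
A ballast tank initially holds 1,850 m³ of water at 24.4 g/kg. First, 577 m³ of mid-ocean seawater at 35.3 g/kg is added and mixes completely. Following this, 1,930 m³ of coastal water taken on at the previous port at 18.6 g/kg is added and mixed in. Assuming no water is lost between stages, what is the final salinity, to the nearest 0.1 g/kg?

23.3 g/kg

By conservation of dissolved salt,
Initial salt = 1,850×24.4 = 45,140
After stage 1: salt = 45,140 + 577×35.3 = 65,508.1; volume = 2,427 m³; S = 26.991 g/kg
After stage 2: salt = 65,508.1 + 1,930×18.6 = 101,406.1; volume = 4,357 m³
S = 101,406.1 / 4,357 = 23.2743 g/kg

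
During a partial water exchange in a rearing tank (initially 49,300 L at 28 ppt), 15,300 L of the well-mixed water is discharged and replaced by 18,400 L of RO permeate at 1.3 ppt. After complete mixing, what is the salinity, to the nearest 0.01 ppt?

Remaining after removal: 34,000 L at 28 ppt (salt = 952,000)
After addition: salt = 952,000 + 18,400×1.3 = 975,920; volume = 52,400 L
S = 975,920 / 52,400 = 18.6244 ppt

18.62 ppt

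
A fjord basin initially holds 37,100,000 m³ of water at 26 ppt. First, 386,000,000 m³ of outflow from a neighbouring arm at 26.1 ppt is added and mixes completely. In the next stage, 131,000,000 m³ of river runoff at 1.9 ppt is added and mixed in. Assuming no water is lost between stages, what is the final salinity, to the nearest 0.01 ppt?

20.37 ppt

Conserving salt mass:
Initial salt = 37,100,000×26 = 964,600,000
After stage 1: salt = 964,600,000 + 386,000,000×26.1 = 11,039,200,000; volume = 423,100,000 m³; S = 26.091 ppt
After stage 2: salt = 11,039,200,000 + 131,000,000×1.9 = 11,288,100,000; volume = 554,100,000 m³
S = 11,288,100,000 / 554,100,000 = 20.372 ppt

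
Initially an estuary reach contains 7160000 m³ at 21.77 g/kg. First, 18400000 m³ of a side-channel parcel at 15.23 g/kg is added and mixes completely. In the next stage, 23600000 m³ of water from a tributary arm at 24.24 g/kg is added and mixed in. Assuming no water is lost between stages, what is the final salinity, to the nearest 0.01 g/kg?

20.51 g/kg

Conserving salt mass:
Initial salt = 7,160,000×21.77 = 155,873,200
After stage 1: salt = 155,873,200 + 18,400,000×15.23 = 436,105,200; volume = 25,560,000 m³; S = 17.062 g/kg
After stage 2: salt = 436,105,200 + 23,600,000×24.24 = 1,008,169,200; volume = 49,160,000 m³
S = 1,008,169,200 / 49,160,000 = 20.5079 g/kg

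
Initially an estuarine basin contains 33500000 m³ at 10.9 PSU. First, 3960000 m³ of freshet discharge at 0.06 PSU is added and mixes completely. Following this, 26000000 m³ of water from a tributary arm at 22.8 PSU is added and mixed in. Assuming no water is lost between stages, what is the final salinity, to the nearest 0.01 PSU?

15.10 PSU

By conservation of dissolved salt,
Initial salt = 33,500,000×10.9 = 365,150,000
After stage 1: salt = 365,150,000 + 3,960,000×0.06 = 365,387,600; volume = 37,460,000 m³; S = 9.754 PSU
After stage 2: salt = 365,387,600 + 26,000,000×22.8 = 958,187,600; volume = 63,460,000 m³
S = 958,187,600 / 63,460,000 = 15.0991 PSU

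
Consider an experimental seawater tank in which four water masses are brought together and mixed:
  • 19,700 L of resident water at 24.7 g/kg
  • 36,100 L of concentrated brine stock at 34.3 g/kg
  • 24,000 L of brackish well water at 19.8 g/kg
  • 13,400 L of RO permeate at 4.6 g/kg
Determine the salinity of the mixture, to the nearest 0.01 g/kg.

24.27 g/kg

Salt balance:
salt = 19,700×24.7 + 36,100×34.3 + 24,000×19.8 + 13,400×4.6 = 486,590 + 1,238,230 + 475,200 + 61,640 = 2,261,660
volume = 19,700 + 36,100 + 24,000 + 13,400 = 93,200 L
S = 2,261,660 / 93,200 = 24.2667 g/kg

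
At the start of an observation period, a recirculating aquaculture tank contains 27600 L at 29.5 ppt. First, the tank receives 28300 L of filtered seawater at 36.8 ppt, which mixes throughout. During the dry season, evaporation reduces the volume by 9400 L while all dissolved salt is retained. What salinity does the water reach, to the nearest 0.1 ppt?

39.9 ppt

After mixing: salt = 27,600×29.5 + 28,300×36.8 = 1,855,640; volume = 55,900 L
After evaporation: salt unchanged = 1,855,640; volume = 55,900 − 9,400 = 46,500 L
S = 1,855,640 / 46,500 = 39.9062 ppt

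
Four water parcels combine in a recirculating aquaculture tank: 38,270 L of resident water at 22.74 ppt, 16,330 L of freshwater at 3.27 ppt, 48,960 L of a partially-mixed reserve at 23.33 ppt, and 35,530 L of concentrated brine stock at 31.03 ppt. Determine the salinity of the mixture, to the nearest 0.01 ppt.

22.78 ppt

Conserving salt mass:
salt = 38,270×22.74 + 16,330×3.27 + 48,960×23.33 + 35,530×31.03 = 870,259.8 + 53,399.1 + 1,142,236.8 + 1,102,495.9 = 3,168,391.6
volume = 38,270 + 16,330 + 48,960 + 35,530 = 139,090 L
S = 3,168,391.6 / 139,090 = 22.7794 ppt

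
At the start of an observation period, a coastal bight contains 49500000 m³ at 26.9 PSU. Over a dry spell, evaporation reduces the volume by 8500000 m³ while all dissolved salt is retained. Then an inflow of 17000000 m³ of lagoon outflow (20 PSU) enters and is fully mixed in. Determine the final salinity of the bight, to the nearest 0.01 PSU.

28.82 PSU

After evaporation: salt = 49,500,000×26.9 = 1,331,550,000; volume = 49,500,000 − 8,500,000 = 41,000,000 m³
After mixing: salt = 1,331,550,000 + 17,000,000×20 = 1,671,550,000; volume = 41,000,000 + 17,000,000 = 58,000,000 m³
S = 1,671,550,000 / 58,000,000 = 28.8198 PSU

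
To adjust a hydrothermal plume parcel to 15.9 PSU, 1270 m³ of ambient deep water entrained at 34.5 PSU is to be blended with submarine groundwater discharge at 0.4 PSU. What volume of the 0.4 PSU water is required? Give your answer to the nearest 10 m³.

1520 m³

Salt balance: 1,270×34.5 + V×0.4 = (1,270+V)×15.9
43,815 + 0.4V = 20,193 + 15.9V
23,622 = 15.5V
V = 1,524 m³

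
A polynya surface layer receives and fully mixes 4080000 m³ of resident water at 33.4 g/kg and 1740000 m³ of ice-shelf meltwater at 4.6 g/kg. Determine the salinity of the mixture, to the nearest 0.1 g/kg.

Weighted by volume,
salt = 4,080,000×33.4 + 1,740,000×4.6 = 136,272,000 + 8,004,000 = 144,276,000
volume = 4,080,000 + 1,740,000 = 5,820,000 m³
S = 144,276,000 / 5,820,000 = 24.79 g/kg

24.8 g/kg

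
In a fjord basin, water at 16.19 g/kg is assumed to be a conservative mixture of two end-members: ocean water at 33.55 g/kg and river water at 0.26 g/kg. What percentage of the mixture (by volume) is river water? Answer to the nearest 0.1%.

52.1%

Let f be the freshwater fraction. Salt balance per unit volume:
f×0.26 + (1−f)×33.55 = 16.19
f = (33.55 − 16.19) / (33.55 − 0.26) = 17.36/33.29 = 0.5215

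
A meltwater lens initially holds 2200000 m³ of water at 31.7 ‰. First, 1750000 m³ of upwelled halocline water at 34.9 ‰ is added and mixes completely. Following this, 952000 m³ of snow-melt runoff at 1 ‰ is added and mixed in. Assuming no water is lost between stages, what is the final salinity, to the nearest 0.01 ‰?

26.88 ‰

Salt balance:
Initial salt = 2,200,000×31.7 = 69,740,000
After stage 1: salt = 69,740,000 + 1,750,000×34.9 = 130,815,000; volume = 3,950,000 m³; S = 33.118 ‰
After stage 2: salt = 130,815,000 + 952,000×1 = 131,767,000; volume = 4,902,000 m³
S = 131,767,000 / 4,902,000 = 26.8803 ‰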